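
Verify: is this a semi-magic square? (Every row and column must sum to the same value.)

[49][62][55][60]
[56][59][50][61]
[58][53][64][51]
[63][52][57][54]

Yes

Row 1: 49 + 62 + 55 + 60 = 226.
Row 2: 56 + 59 + 50 + 61 = 226.
Row 3: 58 + 53 + 64 + 51 = 226.
Row 4: 63 + 52 + 57 + 54 = 226.
Column 1: 49 + 56 + 58 + 63 = 226.
Column 2: 62 + 59 + 53 + 52 = 226.
Column 3: 55 + 50 + 64 + 57 = 226.
Column 4: 60 + 61 + 51 + 54 = 226.
All lines sum to 226.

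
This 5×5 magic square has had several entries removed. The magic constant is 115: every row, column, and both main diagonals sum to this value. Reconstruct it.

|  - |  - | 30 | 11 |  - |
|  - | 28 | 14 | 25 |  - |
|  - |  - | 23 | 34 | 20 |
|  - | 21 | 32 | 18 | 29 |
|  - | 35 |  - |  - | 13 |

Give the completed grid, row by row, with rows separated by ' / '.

Row 4 needs 115; the known cells sum to 100, so (4,1) = 15.
From column 3, 115 − (30 + 14 + 23 + 32) gives (5,3) = 16.
Column 4 must total 115; the given cells sum to 88, so (5,4) = 27.
Main diagonal needs 115; the known cells sum to 82, so (1,1) = 33.
The remaining cell in row 5 is (5,1) = 115 − 91 = 24.
From anti-diagonal, 115 − (25 + 23 + 21 + 24) gives (1,5) = 22.
Using row 1: 33 + 30 + 11 + 22 + ? → (1,2) = 115 − 96 = 19.
Using column 2: 19 + 28 + 21 + 35 + ? → (3,2) = 115 − 103 = 12.
The remaining cell in column 5 is (2,5) = 115 − 84 = 31.
Row 2: 28 + 14 + 25 + 31 + ? = 115, so (2,1) = 17.
Row 3: 12 + 23 + 34 + 20 + ? = 115, so (3,1) = 26.

33 19 30 11 22 / 17 28 14 25 31 / 26 12 23 34 20 / 15 21 32 18 29 / 24 35 16 27 13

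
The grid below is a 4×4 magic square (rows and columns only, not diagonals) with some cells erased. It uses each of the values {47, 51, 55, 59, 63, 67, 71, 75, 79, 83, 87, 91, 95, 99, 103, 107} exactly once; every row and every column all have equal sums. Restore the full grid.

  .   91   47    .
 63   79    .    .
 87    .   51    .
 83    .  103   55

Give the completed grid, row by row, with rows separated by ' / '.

The 16 entries sum to 1232, so each line sums to 1232/4 = 308.
The remaining cell in row 4 is (4,2) = 308 − 241 = 67.
The remaining cell in column 1 is (1,1) = 308 − 233 = 75.
Using column 2: 91 + 79 + 67 + ? → (3,2) = 308 − 237 = 71.
Column 3: 47 + 51 + 103 + ? = 308, so (2,3) = 107.
Row 1: 75 + 91 + 47 + ? = 308, so (1,4) = 95.
From row 2, 308 − (63 + 79 + 107) gives (2,4) = 59.
The remaining cell in row 3 is (3,4) = 308 − 209 = 99.

75 91 47 95 / 63 79 107 59 / 87 71 51 99 / 83 67 103 55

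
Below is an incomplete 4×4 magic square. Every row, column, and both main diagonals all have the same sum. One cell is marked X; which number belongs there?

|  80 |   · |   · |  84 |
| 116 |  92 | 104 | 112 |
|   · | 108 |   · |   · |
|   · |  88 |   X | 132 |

Row 2 is complete and sums to 424; that is the magic constant.
Using column 2: 92 + 108 + 88 + ? → (1,2) = 424 − 288 = 136.
Column 4 needs 424; the known cells sum to 328, so (3,4) = 96.
Main diagonal: 80 + 92 + 132 + ? = 424, so (3,3) = 120.
Anti-diagonal needs 424; the known cells sum to 296, so (4,1) = 128.
The remaining cell in row 1 is (1,3) = 424 − 300 = 124.
Row 3 must total 424; the given cells sum to 324, so (3,1) = 100.
The remaining cell in row 4 is (4,3) = 424 − 348 = 76.

76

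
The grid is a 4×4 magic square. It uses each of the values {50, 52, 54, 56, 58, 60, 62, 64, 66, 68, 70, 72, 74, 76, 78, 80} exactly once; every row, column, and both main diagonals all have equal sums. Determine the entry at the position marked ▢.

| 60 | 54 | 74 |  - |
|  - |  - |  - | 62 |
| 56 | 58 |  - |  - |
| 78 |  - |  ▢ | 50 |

The 16 entries sum to 1040, so each line sums to 1040/4 = 260.
Row 1 needs 260; the known cells sum to 188, so (1,4) = 72.
Column 1: 60 + 56 + 78 + ? = 260, so (2,1) = 66.
From column 4, 260 − (72 + 62 + 50) gives (3,4) = 76.
The remaining cell in anti-diagonal is (2,3) = 260 − 208 = 52.
Row 2: 66 + 52 + 62 + ? = 260, so (2,2) = 80.
Row 3 needs 260; the known cells sum to 190, so (3,3) = 70.
From column 2, 260 − (54 + 80 + 58) gives (4,2) = 68.
Column 3: 74 + 52 + 70 + ? = 260, so (4,3) = 64.

64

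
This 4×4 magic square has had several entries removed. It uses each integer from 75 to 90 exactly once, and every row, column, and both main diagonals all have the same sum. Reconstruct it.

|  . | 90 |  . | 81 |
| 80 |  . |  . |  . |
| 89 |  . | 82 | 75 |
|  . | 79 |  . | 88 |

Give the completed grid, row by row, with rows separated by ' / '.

The entries are 75 through 90, which sum to 1320, so each line sums to 1320/4 = 330.
Row 3: 89 + 82 + 75 + ? = 330, so (3,2) = 84.
Column 2 needs 330; the known cells sum to 253, so (2,2) = 77.
From column 4, 330 − (81 + 75 + 88) gives (2,4) = 86.
Main diagonal needs 330; the known cells sum to 247, so (1,1) = 83.
The remaining cell in row 1 is (1,3) = 330 − 254 = 76.
Row 2 must total 330; the given cells sum to 243, so (2,3) = 87.
From column 1, 330 − (83 + 80 + 89) gives (4,1) = 78.
Column 3: 76 + 87 + 82 + ? = 330, so (4,3) = 85.

83 90 76 81 / 80 77 87 86 / 89 84 82 75 / 78 79 85 88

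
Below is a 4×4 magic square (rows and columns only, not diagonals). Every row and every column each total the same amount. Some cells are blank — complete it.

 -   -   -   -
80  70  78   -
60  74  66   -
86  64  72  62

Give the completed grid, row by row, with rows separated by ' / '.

58 76 68 82 / 80 70 78 56 / 60 74 66 84 / 86 64 72 62

Row 4 is already complete: 86 + 64 + 72 + 62 = 284, so that is the magic constant.
Using row 2: 80 + 70 + 78 + ? → (2,4) = 284 − 228 = 56.
The remaining cell in row 3 is (3,4) = 284 − 200 = 84.
Using column 1: 80 + 60 + 86 + ? → (1,1) = 284 − 226 = 58.
Column 2 needs 284; the known cells sum to 208, so (1,2) = 76.
Using column 3: 78 + 66 + 72 + ? → (1,3) = 284 − 216 = 68.
Column 4: 56 + 84 + 62 + ? = 284, so (1,4) = 82.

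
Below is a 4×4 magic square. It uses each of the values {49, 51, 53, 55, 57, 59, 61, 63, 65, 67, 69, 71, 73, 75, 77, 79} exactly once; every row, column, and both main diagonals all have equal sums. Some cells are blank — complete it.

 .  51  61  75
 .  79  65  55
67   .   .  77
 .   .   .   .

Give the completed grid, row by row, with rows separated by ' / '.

69 51 61 75 / 57 79 65 55 / 67 53 59 77 / 63 73 71 49

The 16 entries sum to 1024, so each line sums to 1024/4 = 256.
The remaining cell in row 1 is (1,1) = 256 − 187 = 69.
From row 2, 256 − (79 + 65 + 55) gives (2,1) = 57.
Column 1 must total 256; the given cells sum to 193, so (4,1) = 63.
Column 4 must total 256; the given cells sum to 207, so (4,4) = 49.
The remaining cell in main diagonal is (3,3) = 256 − 197 = 59.
Anti-diagonal must total 256; the given cells sum to 203, so (3,2) = 53.
Column 2: 51 + 79 + 53 + ? = 256, so (4,2) = 73.
Column 3 needs 256; the known cells sum to 185, so (4,3) = 71.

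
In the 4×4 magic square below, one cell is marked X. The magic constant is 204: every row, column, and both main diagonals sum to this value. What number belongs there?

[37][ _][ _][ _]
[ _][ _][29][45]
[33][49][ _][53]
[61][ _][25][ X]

Row 3 needs 204; the known cells sum to 135, so (3,3) = 69.
From column 1, 204 − (37 + 33 + 61) gives (2,1) = 73.
Column 3 needs 204; the known cells sum to 123, so (1,3) = 81.
From anti-diagonal, 204 − (29 + 49 + 61) gives (1,4) = 65.
Using row 1: 37 + 81 + 65 + ? → (1,2) = 204 − 183 = 21.
From row 2, 204 − (73 + 29 + 45) gives (2,2) = 57.
Using column 2: 21 + 57 + 49 + ? → (4,2) = 204 − 127 = 77.
Column 4 must total 204; the given cells sum to 163, so (4,4) = 41.

41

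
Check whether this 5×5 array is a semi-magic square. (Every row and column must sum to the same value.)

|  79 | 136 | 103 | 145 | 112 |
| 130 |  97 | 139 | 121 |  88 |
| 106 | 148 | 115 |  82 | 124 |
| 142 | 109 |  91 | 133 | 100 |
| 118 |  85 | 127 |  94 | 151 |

Row 1: 79 + 136 + 103 + 145 + 112 = 575.
Row 2: 130 + 97 + 139 + 121 + 88 = 575.
Row 3: 106 + 148 + 115 + 82 + 124 = 575.
Row 4: 142 + 109 + 91 + 133 + 100 = 575.
Row 5: 118 + 85 + 127 + 94 + 151 = 575.
Column 1: 79 + 130 + 106 + 142 + 118 = 575.
Column 2: 136 + 97 + 148 + 109 + 85 = 575.
Column 3: 103 + 139 + 115 + 91 + 127 = 575.
Column 4: 145 + 121 + 82 + 133 + 94 = 575.
Column 5: 112 + 88 + 124 + 100 + 151 = 575.
All lines sum to 575.

Yes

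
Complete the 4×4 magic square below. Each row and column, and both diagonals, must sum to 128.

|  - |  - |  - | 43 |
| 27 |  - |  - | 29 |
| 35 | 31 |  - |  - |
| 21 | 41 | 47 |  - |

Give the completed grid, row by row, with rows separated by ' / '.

45 17 23 43 / 27 39 33 29 / 35 31 25 37 / 21 41 47 19

Row 4 must total 128; the given cells sum to 109, so (4,4) = 19.
The remaining cell in column 1 is (1,1) = 128 − 83 = 45.
Column 4 must total 128; the given cells sum to 91, so (3,4) = 37.
Using anti-diagonal: 43 + 31 + 21 + ? → (2,3) = 128 − 95 = 33.
The remaining cell in row 2 is (2,2) = 128 − 89 = 39.
Row 3 needs 128; the known cells sum to 103, so (3,3) = 25.
Using column 2: 39 + 31 + 41 + ? → (1,2) = 128 − 111 = 17.
From column 3, 128 − (33 + 25 + 47) gives (1,3) = 23.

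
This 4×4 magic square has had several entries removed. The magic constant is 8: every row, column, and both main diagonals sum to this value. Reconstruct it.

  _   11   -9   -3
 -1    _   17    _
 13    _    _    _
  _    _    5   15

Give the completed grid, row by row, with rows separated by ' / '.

9 11 -9 -3 / -1 -11 17 3 / 13 7 -5 -7 / -13 1 5 15

Row 1 must total 8; the given cells sum to -1, so (1,1) = 9.
The remaining cell in column 1 is (4,1) = 8 − 21 = -13.
From column 3, 8 − (-9 + 17 + 5) gives (3,3) = -5.
Using main diagonal: 9 + (-5) + 15 + ? → (2,2) = 8 − 19 = -11.
Anti-diagonal: -3 + 17 + (-13) + ? = 8, so (3,2) = 7.
Row 2 must total 8; the given cells sum to 5, so (2,4) = 3.
From row 3, 8 − (13 + 7 + (-5)) gives (3,4) = -7.
Row 4: -13 + 5 + 15 + ? = 8, so (4,2) = 1.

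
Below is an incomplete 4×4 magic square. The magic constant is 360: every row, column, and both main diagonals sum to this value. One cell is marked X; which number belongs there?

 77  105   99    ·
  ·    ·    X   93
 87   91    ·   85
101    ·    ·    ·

Row 1 needs 360; the known cells sum to 281, so (1,4) = 79.
Row 3 needs 360; the known cells sum to 263, so (3,3) = 97.
Column 1 must total 360; the given cells sum to 265, so (2,1) = 95.
The remaining cell in column 4 is (4,4) = 360 − 257 = 103.
Main diagonal: 77 + 97 + 103 + ? = 360, so (2,2) = 83.
Anti-diagonal needs 360; the known cells sum to 271, so (2,3) = 89.

89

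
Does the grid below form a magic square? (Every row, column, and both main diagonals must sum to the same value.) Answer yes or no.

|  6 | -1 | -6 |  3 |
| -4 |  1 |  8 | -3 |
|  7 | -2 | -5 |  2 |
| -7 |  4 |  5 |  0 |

Row 1: 6 + (-1) + (-6) + 3 = 2.
Row 2: -4 + 1 + 8 + (-3) = 2.
Row 3: 7 + (-2) + (-5) + 2 = 2.
Row 4: -7 + 4 + 5 + 0 = 2.
Column 1: 6 + (-4) + 7 + (-7) = 2.
Column 2: -1 + 1 + (-2) + 4 = 2.
Column 3: -6 + 8 + (-5) + 5 = 2.
Column 4: 3 + (-3) + 2 + 0 = 2.
Main diagonal: 6 + 1 + (-5) + 0 = 2.
Anti-diagonal: 3 + 8 + (-2) + (-7) = 2.
All lines sum to 2.

Yes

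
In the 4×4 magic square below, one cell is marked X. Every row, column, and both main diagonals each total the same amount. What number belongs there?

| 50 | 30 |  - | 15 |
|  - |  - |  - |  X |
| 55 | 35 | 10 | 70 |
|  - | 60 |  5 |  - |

Row 3 is complete and sums to 170; that is the magic constant.
From row 1, 170 − (50 + 30 + 15) gives (1,3) = 75.
From column 2, 170 − (30 + 35 + 60) gives (2,2) = 45.
Column 3 must total 170; the given cells sum to 90, so (2,3) = 80.
The remaining cell in main diagonal is (4,4) = 170 − 105 = 65.
Anti-diagonal needs 170; the known cells sum to 130, so (4,1) = 40.
Column 1 must total 170; the given cells sum to 145, so (2,1) = 25.
Column 4 needs 170; the known cells sum to 150, so (2,4) = 20.

20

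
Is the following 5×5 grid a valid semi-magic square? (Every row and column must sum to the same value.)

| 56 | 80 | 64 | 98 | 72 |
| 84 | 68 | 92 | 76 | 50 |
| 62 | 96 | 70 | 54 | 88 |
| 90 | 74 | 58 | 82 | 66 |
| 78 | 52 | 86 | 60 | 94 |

Yes

Row 1: 56 + 80 + 64 + 98 + 72 = 370.
Row 2: 84 + 68 + 92 + 76 + 50 = 370.
Row 3: 62 + 96 + 70 + 54 + 88 = 370.
Row 4: 90 + 74 + 58 + 82 + 66 = 370.
Row 5: 78 + 52 + 86 + 60 + 94 = 370.
Column 1: 56 + 84 + 62 + 90 + 78 = 370.
Column 2: 80 + 68 + 96 + 74 + 52 = 370.
Column 3: 64 + 92 + 70 + 58 + 86 = 370.
Column 4: 98 + 76 + 54 + 82 + 60 = 370.
Column 5: 72 + 50 + 88 + 66 + 94 = 370.
All lines sum to 370.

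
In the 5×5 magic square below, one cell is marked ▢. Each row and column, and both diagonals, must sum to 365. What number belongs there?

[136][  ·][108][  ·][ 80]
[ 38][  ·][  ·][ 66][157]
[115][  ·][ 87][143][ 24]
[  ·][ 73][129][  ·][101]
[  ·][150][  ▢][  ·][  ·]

From row 3, 365 − (115 + 87 + 143 + 24) gives (3,2) = -4.
The remaining cell in column 5 is (5,5) = 365 − 362 = 3.
Anti-diagonal needs 365; the known cells sum to 306, so (5,1) = 59.
Column 1: 136 + 38 + 115 + 59 + ? = 365, so (4,1) = 17.
Using row 4: 17 + 73 + 129 + 101 + ? → (4,4) = 365 − 320 = 45.
Main diagonal must total 365; the given cells sum to 271, so (2,2) = 94.
Row 2: 38 + 94 + 66 + 157 + ? = 365, so (2,3) = 10.
Column 2: 94 + (-4) + 73 + 150 + ? = 365, so (1,2) = 52.
Column 3 must total 365; the given cells sum to 334, so (5,3) = 31.

31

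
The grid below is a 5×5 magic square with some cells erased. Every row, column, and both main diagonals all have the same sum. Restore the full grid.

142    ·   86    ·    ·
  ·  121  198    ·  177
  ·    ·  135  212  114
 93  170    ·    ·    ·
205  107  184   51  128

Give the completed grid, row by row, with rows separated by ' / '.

Row 5 is already complete: 205 + 107 + 184 + 51 + 128 = 675, so that is the magic constant.
The remaining cell in column 3 is (4,3) = 675 − 603 = 72.
Using main diagonal: 142 + 121 + 135 + 128 + ? → (4,4) = 675 − 526 = 149.
From row 4, 675 − (93 + 170 + 72 + 149) gives (4,5) = 191.
The remaining cell in column 5 is (1,5) = 675 − 610 = 65.
Using anti-diagonal: 65 + 135 + 170 + 205 + ? → (2,4) = 675 − 575 = 100.
Row 2: 121 + 198 + 100 + 177 + ? = 675, so (2,1) = 79.
Column 1 needs 675; the known cells sum to 519, so (3,1) = 156.
The remaining cell in column 4 is (1,4) = 675 − 512 = 163.
Using row 1: 142 + 86 + 163 + 65 + ? → (1,2) = 675 − 456 = 219.
Row 3 must total 675; the given cells sum to 617, so (3,2) = 58.

142 219 86 163 65 / 79 121 198 100 177 / 156 58 135 212 114 / 93 170 72 149 191 / 205 107 184 51 128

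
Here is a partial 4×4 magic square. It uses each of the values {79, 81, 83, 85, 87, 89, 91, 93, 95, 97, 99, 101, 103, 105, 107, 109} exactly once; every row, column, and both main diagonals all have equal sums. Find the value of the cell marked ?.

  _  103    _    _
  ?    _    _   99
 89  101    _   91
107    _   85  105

The 16 entries sum to 1504, so each line sums to 1504/4 = 376.
From row 3, 376 − (89 + 101 + 91) gives (3,3) = 95.
The remaining cell in row 4 is (4,2) = 376 − 297 = 79.
The remaining cell in column 2 is (2,2) = 376 − 283 = 93.
Column 4 needs 376; the known cells sum to 295, so (1,4) = 81.
Main diagonal must total 376; the given cells sum to 293, so (1,1) = 83.
Anti-diagonal: 81 + 101 + 107 + ? = 376, so (2,3) = 87.
Row 1 must total 376; the given cells sum to 267, so (1,3) = 109.
Row 2 must total 376; the given cells sum to 279, so (2,1) = 97.

97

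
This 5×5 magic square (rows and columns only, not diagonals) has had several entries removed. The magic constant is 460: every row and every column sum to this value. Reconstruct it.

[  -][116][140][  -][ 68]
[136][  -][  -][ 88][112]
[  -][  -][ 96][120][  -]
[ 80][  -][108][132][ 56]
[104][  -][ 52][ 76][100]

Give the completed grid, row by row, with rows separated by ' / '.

Using row 4: 80 + 108 + 132 + 56 + ? → (4,2) = 460 − 376 = 84.
The remaining cell in row 5 is (5,2) = 460 − 332 = 128.
Column 3 needs 460; the known cells sum to 396, so (2,3) = 64.
From column 4, 460 − (88 + 120 + 132 + 76) gives (1,4) = 44.
From column 5, 460 − (68 + 112 + 56 + 100) gives (3,5) = 124.
Using row 1: 116 + 140 + 44 + 68 + ? → (1,1) = 460 − 368 = 92.
The remaining cell in row 2 is (2,2) = 460 − 400 = 60.
Column 1: 92 + 136 + 80 + 104 + ? = 460, so (3,1) = 48.
The remaining cell in column 2 is (3,2) = 460 − 388 = 72.

92 116 140 44 68 / 136 60 64 88 112 / 48 72 96 120 124 / 80 84 108 132 56 / 104 128 52 76 100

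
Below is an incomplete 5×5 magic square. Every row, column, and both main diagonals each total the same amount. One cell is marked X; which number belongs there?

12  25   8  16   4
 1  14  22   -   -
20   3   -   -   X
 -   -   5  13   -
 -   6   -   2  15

7

Row 1 is complete and sums to 65; that is the magic constant.
Column 2 needs 65; the known cells sum to 48, so (4,2) = 17.
Main diagonal must total 65; the given cells sum to 54, so (3,3) = 11.
Column 3: 8 + 22 + 11 + 5 + ? = 65, so (5,3) = 19.
Row 5 must total 65; the given cells sum to 42, so (5,1) = 23.
Column 1 must total 65; the given cells sum to 56, so (4,1) = 9.
Anti-diagonal must total 65; the given cells sum to 55, so (2,4) = 10.
From row 2, 65 − (1 + 14 + 22 + 10) gives (2,5) = 18.
From row 4, 65 − (9 + 17 + 5 + 13) gives (4,5) = 21.
From column 4, 65 − (16 + 10 + 13 + 2) gives (3,4) = 24.
From column 5, 65 − (4 + 18 + 21 + 15) gives (3,5) = 7.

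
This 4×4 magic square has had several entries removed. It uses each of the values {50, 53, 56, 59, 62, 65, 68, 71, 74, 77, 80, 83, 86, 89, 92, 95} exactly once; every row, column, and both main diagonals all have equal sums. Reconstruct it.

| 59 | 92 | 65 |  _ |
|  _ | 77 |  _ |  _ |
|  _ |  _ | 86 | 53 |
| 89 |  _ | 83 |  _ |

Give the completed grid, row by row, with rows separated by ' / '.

The 16 entries sum to 1160, so each line sums to 1160/4 = 290.
Using row 1: 59 + 92 + 65 + ? → (1,4) = 290 − 216 = 74.
Column 3 needs 290; the known cells sum to 234, so (2,3) = 56.
From main diagonal, 290 − (59 + 77 + 86) gives (4,4) = 68.
Anti-diagonal: 74 + 56 + 89 + ? = 290, so (3,2) = 71.
Row 3 must total 290; the given cells sum to 210, so (3,1) = 80.
Row 4 must total 290; the given cells sum to 240, so (4,2) = 50.
Column 1: 59 + 80 + 89 + ? = 290, so (2,1) = 62.
Using column 4: 74 + 53 + 68 + ? → (2,4) = 290 − 195 = 95.

59 92 65 74 / 62 77 56 95 / 80 71 86 53 / 89 50 83 68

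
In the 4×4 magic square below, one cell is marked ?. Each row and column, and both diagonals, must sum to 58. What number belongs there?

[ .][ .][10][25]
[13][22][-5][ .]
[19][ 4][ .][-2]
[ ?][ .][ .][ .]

34

The remaining cell in row 2 is (2,4) = 58 − 30 = 28.
Row 3: 19 + 4 + (-2) + ? = 58, so (3,3) = 37.
Column 3 needs 58; the known cells sum to 42, so (4,3) = 16.
The remaining cell in column 4 is (4,4) = 58 − 51 = 7.
Main diagonal needs 58; the known cells sum to 66, so (1,1) = -8.
Anti-diagonal needs 58; the known cells sum to 24, so (4,1) = 34.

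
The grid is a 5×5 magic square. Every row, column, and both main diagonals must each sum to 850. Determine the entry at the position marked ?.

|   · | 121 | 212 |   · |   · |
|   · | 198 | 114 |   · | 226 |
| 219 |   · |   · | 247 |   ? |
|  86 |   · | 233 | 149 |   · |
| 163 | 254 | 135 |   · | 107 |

128

Row 5: 163 + 254 + 135 + 107 + ? = 850, so (5,4) = 191.
From column 3, 850 − (212 + 114 + 233 + 135) gives (3,3) = 156.
Main diagonal must total 850; the given cells sum to 610, so (1,1) = 240.
Column 1: 240 + 219 + 86 + 163 + ? = 850, so (2,1) = 142.
Row 2 must total 850; the given cells sum to 680, so (2,4) = 170.
Column 4: 170 + 247 + 149 + 191 + ? = 850, so (1,4) = 93.
Row 1 needs 850; the known cells sum to 666, so (1,5) = 184.
From anti-diagonal, 850 − (184 + 170 + 156 + 163) gives (4,2) = 177.
Row 4: 86 + 177 + 233 + 149 + ? = 850, so (4,5) = 205.
Column 2: 121 + 198 + 177 + 254 + ? = 850, so (3,2) = 100.
From column 5, 850 − (184 + 226 + 205 + 107) gives (3,5) = 128.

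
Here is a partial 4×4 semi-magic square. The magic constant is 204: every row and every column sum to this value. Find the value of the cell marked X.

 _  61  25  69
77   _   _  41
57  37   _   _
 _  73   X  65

45

Row 1 must total 204; the given cells sum to 155, so (1,1) = 49.
The remaining cell in column 1 is (4,1) = 204 − 183 = 21.
Column 2 must total 204; the given cells sum to 171, so (2,2) = 33.
Column 4 must total 204; the given cells sum to 175, so (3,4) = 29.
From row 2, 204 − (77 + 33 + 41) gives (2,3) = 53.
Row 3 must total 204; the given cells sum to 123, so (3,3) = 81.
Using row 4: 21 + 73 + 65 + ? → (4,3) = 204 − 159 = 45.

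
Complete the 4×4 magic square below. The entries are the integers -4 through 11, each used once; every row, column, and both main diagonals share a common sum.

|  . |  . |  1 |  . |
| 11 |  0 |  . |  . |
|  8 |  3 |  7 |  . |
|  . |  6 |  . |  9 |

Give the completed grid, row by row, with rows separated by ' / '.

The entries are -4 through 11, which sum to 56, so each line sums to 56/4 = 14.
The remaining cell in row 3 is (3,4) = 14 − 18 = -4.
Using column 2: 0 + 3 + 6 + ? → (1,2) = 14 − 9 = 5.
Main diagonal must total 14; the given cells sum to 16, so (1,1) = -2.
Row 1: -2 + 5 + 1 + ? = 14, so (1,4) = 10.
Using column 1: -2 + 11 + 8 + ? → (4,1) = 14 − 17 = -3.
From column 4, 14 − (10 + (-4) + 9) gives (2,4) = -1.
From anti-diagonal, 14 − (10 + 3 + (-3)) gives (2,3) = 4.
Using row 4: -3 + 6 + 9 + ? → (4,3) = 14 − 12 = 2.

-2 5 1 10 / 11 0 4 -1 / 8 3 7 -4 / -3 6 2 9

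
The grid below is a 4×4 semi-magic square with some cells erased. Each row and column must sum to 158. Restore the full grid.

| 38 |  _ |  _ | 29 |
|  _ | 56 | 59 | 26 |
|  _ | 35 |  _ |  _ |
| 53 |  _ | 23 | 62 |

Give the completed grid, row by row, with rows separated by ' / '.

Row 2 must total 158; the given cells sum to 141, so (2,1) = 17.
Row 4: 53 + 23 + 62 + ? = 158, so (4,2) = 20.
Using column 1: 38 + 17 + 53 + ? → (3,1) = 158 − 108 = 50.
The remaining cell in column 2 is (1,2) = 158 − 111 = 47.
Column 4 needs 158; the known cells sum to 117, so (3,4) = 41.
Row 1: 38 + 47 + 29 + ? = 158, so (1,3) = 44.
Using row 3: 50 + 35 + 41 + ? → (3,3) = 158 − 126 = 32.

38 47 44 29 / 17 56 59 26 / 50 35 32 41 / 53 20 23 62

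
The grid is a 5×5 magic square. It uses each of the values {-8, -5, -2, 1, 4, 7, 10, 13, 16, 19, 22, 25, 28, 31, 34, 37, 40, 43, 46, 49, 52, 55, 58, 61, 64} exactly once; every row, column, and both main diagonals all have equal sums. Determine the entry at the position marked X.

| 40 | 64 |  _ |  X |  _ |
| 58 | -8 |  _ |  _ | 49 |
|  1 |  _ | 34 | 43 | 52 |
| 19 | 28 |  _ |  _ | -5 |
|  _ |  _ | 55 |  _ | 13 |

7

The 25 entries sum to 700, so each line sums to 700/5 = 140.
Row 3 must total 140; the given cells sum to 130, so (3,2) = 10.
Column 1 needs 140; the known cells sum to 118, so (5,1) = 22.
Using column 2: 64 + (-8) + 10 + 28 + ? → (5,2) = 140 − 94 = 46.
Column 5 needs 140; the known cells sum to 109, so (1,5) = 31.
The remaining cell in main diagonal is (4,4) = 140 − 79 = 61.
From anti-diagonal, 140 − (31 + 34 + 28 + 22) gives (2,4) = 25.
Using row 2: 58 + (-8) + 25 + 49 + ? → (2,3) = 140 − 124 = 16.
Row 4 needs 140; the known cells sum to 103, so (4,3) = 37.
Row 5 must total 140; the given cells sum to 136, so (5,4) = 4.
Column 3: 16 + 34 + 37 + 55 + ? = 140, so (1,3) = -2.
Column 4: 25 + 43 + 61 + 4 + ? = 140, so (1,4) = 7.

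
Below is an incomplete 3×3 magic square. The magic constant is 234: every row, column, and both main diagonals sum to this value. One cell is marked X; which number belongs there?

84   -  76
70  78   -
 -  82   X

72

From row 1, 234 − (84 + 76) gives (1,2) = 74.
The remaining cell in row 2 is (2,3) = 234 − 148 = 86.
Column 1: 84 + 70 + ? = 234, so (3,1) = 80.
Using column 3: 76 + 86 + ? → (3,3) = 234 − 162 = 72.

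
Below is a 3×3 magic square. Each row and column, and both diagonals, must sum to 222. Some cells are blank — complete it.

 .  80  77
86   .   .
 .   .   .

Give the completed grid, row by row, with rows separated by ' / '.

From row 1, 222 − (80 + 77) gives (1,1) = 65.
Column 1 must total 222; the given cells sum to 151, so (3,1) = 71.
Anti-diagonal needs 222; the known cells sum to 148, so (2,2) = 74.
Row 2 must total 222; the given cells sum to 160, so (2,3) = 62.
Column 2 must total 222; the given cells sum to 154, so (3,2) = 68.
Column 3: 77 + 62 + ? = 222, so (3,3) = 83.

65 80 77 / 86 74 62 / 71 68 83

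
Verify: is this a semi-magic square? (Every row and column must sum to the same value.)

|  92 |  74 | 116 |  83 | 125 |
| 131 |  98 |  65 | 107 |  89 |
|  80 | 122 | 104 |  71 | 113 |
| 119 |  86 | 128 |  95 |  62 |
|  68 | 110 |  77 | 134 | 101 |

Row 1: 92 + 74 + 116 + 83 + 125 = 490.
Row 2: 131 + 98 + 65 + 107 + 89 = 490.
Row 3: 80 + 122 + 104 + 71 + 113 = 490.
Row 4: 119 + 86 + 128 + 95 + 62 = 490.
Row 5: 68 + 110 + 77 + 134 + 101 = 490.
Column 1: 92 + 131 + 80 + 119 + 68 = 490.
Column 2: 74 + 98 + 122 + 86 + 110 = 490.
Column 3: 116 + 65 + 104 + 128 + 77 = 490.
Column 4: 83 + 107 + 71 + 95 + 134 = 490.
Column 5: 125 + 89 + 113 + 62 + 101 = 490.
All lines sum to 490.

Yes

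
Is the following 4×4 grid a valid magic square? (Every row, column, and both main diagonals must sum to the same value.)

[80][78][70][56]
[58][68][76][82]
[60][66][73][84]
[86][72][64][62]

No — column 4 sums to 284 but column 3 sums to 283.

Row 1: 80 + 78 + 70 + 56 = 284.
Row 2: 58 + 68 + 76 + 82 = 284.
Row 3: 60 + 66 + 73 + 84 = 283.
Row 4: 86 + 72 + 64 + 62 = 284.
Column 1: 80 + 58 + 60 + 86 = 284.
Column 2: 78 + 68 + 66 + 72 = 284.
Column 3: 70 + 76 + 73 + 64 = 283.
Column 4: 56 + 82 + 84 + 62 = 284.
Main diagonal: 80 + 68 + 73 + 62 = 283.
Anti-diagonal: 56 + 76 + 66 + 86 = 284.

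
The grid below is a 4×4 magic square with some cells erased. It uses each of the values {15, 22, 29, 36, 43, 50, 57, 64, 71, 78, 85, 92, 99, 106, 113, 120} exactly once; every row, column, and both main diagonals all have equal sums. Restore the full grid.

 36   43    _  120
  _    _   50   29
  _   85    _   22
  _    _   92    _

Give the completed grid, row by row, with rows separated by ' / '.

The 16 entries sum to 1080, so each line sums to 1080/4 = 270.
Using row 1: 36 + 43 + 120 + ? → (1,3) = 270 − 199 = 71.
Column 3: 71 + 50 + 92 + ? = 270, so (3,3) = 57.
The remaining cell in column 4 is (4,4) = 270 − 171 = 99.
Main diagonal must total 270; the given cells sum to 192, so (2,2) = 78.
From anti-diagonal, 270 − (120 + 50 + 85) gives (4,1) = 15.
Row 2 needs 270; the known cells sum to 157, so (2,1) = 113.
Row 3: 85 + 57 + 22 + ? = 270, so (3,1) = 106.
From row 4, 270 − (15 + 92 + 99) gives (4,2) = 64.

36 43 71 120 / 113 78 50 29 / 106 85 57 22 / 15 64 92 99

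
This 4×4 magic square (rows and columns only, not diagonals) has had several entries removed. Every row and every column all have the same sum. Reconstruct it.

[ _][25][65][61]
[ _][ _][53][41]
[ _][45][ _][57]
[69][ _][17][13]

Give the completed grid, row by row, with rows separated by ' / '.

21 25 65 61 / 49 29 53 41 / 33 45 37 57 / 69 73 17 13

Column 4 is already complete: 61 + 41 + 57 + 13 = 172, so that is the magic constant.
Row 1 needs 172; the known cells sum to 151, so (1,1) = 21.
From row 4, 172 − (69 + 17 + 13) gives (4,2) = 73.
From column 2, 172 − (25 + 45 + 73) gives (2,2) = 29.
Column 3 needs 172; the known cells sum to 135, so (3,3) = 37.
Row 2 needs 172; the known cells sum to 123, so (2,1) = 49.
Using row 3: 45 + 37 + 57 + ? → (3,1) = 172 − 139 = 33.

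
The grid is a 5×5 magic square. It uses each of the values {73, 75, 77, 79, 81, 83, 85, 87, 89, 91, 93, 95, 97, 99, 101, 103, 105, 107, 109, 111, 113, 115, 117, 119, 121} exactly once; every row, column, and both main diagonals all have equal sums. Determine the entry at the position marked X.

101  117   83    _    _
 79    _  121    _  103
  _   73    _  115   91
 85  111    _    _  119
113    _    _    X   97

81

The 25 entries sum to 2425, so each line sums to 2425/5 = 485.
From column 1, 485 − (101 + 79 + 85 + 113) gives (3,1) = 107.
Column 5: 103 + 91 + 119 + 97 + ? = 485, so (1,5) = 75.
Using row 1: 101 + 117 + 83 + 75 + ? → (1,4) = 485 − 376 = 109.
The remaining cell in row 3 is (3,3) = 485 − 386 = 99.
Anti-diagonal: 75 + 99 + 111 + 113 + ? = 485, so (2,4) = 87.
Row 2: 79 + 121 + 87 + 103 + ? = 485, so (2,2) = 95.
Column 2 must total 485; the given cells sum to 396, so (5,2) = 89.
From main diagonal, 485 − (101 + 95 + 99 + 97) gives (4,4) = 93.
Using row 4: 85 + 111 + 93 + 119 + ? → (4,3) = 485 − 408 = 77.
From column 3, 485 − (83 + 121 + 99 + 77) gives (5,3) = 105.
Column 4 must total 485; the given cells sum to 404, so (5,4) = 81.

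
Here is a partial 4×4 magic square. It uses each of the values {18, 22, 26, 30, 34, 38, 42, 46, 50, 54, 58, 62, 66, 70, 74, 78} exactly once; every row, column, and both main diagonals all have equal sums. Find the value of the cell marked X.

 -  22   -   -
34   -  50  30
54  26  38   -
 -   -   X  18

62

The 16 entries sum to 768, so each line sums to 768/4 = 192.
Row 2: 34 + 50 + 30 + ? = 192, so (2,2) = 78.
Row 3 needs 192; the known cells sum to 118, so (3,4) = 74.
Column 2 must total 192; the given cells sum to 126, so (4,2) = 66.
Using column 4: 30 + 74 + 18 + ? → (1,4) = 192 − 122 = 70.
Main diagonal must total 192; the given cells sum to 134, so (1,1) = 58.
From anti-diagonal, 192 − (70 + 50 + 26) gives (4,1) = 46.
Using row 1: 58 + 22 + 70 + ? → (1,3) = 192 − 150 = 42.
Row 4: 46 + 66 + 18 + ? = 192, so (4,3) = 62.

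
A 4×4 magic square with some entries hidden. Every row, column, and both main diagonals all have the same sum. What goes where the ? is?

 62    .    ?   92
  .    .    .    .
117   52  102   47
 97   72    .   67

57

Row 3 is complete and sums to 318; that is the magic constant.
From row 4, 318 − (97 + 72 + 67) gives (4,3) = 82.
From column 1, 318 − (62 + 117 + 97) gives (2,1) = 42.
Column 4: 92 + 47 + 67 + ? = 318, so (2,4) = 112.
From main diagonal, 318 − (62 + 102 + 67) gives (2,2) = 87.
From anti-diagonal, 318 − (92 + 52 + 97) gives (2,3) = 77.
The remaining cell in column 2 is (1,2) = 318 − 211 = 107.
Column 3: 77 + 102 + 82 + ? = 318, so (1,3) = 57.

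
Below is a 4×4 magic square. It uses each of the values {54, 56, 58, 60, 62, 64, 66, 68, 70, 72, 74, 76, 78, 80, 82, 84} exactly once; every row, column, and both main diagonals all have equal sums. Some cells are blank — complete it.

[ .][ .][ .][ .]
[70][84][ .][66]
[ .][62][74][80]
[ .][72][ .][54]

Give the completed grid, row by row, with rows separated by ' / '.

64 58 78 76 / 70 84 56 66 / 60 62 74 80 / 82 72 68 54

The 16 entries sum to 1104, so each line sums to 1104/4 = 276.
Using row 2: 70 + 84 + 66 + ? → (2,3) = 276 − 220 = 56.
Row 3: 62 + 74 + 80 + ? = 276, so (3,1) = 60.
Column 2: 84 + 62 + 72 + ? = 276, so (1,2) = 58.
Using column 4: 66 + 80 + 54 + ? → (1,4) = 276 − 200 = 76.
Main diagonal needs 276; the known cells sum to 212, so (1,1) = 64.
Using anti-diagonal: 76 + 56 + 62 + ? → (4,1) = 276 − 194 = 82.
The remaining cell in row 1 is (1,3) = 276 − 198 = 78.
The remaining cell in row 4 is (4,3) = 276 − 208 = 68.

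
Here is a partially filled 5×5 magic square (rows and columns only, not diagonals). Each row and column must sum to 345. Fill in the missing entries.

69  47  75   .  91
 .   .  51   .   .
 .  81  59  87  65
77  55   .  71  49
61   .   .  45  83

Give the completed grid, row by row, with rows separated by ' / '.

Row 1 needs 345; the known cells sum to 282, so (1,4) = 63.
From row 3, 345 − (81 + 59 + 87 + 65) gives (3,1) = 53.
Row 4: 77 + 55 + 71 + 49 + ? = 345, so (4,3) = 93.
From column 1, 345 − (69 + 53 + 77 + 61) gives (2,1) = 85.
Using column 3: 75 + 51 + 59 + 93 + ? → (5,3) = 345 − 278 = 67.
The remaining cell in column 4 is (2,4) = 345 − 266 = 79.
Column 5 must total 345; the given cells sum to 288, so (2,5) = 57.
From row 2, 345 − (85 + 51 + 79 + 57) gives (2,2) = 73.
From row 5, 345 − (61 + 67 + 45 + 83) gives (5,2) = 89.

69 47 75 63 91 / 85 73 51 79 57 / 53 81 59 87 65 / 77 55 93 71 49 / 61 89 67 45 83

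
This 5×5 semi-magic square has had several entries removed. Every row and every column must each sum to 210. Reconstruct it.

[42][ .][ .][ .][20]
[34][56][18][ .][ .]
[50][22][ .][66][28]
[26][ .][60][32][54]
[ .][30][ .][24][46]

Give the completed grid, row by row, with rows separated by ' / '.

42 64 36 48 20 / 34 56 18 40 62 / 50 22 44 66 28 / 26 38 60 32 54 / 58 30 52 24 46

From row 3, 210 − (50 + 22 + 66 + 28) gives (3,3) = 44.
Using row 4: 26 + 60 + 32 + 54 + ? → (4,2) = 210 − 172 = 38.
Using column 1: 42 + 34 + 50 + 26 + ? → (5,1) = 210 − 152 = 58.
Column 2 needs 210; the known cells sum to 146, so (1,2) = 64.
Column 5 must total 210; the given cells sum to 148, so (2,5) = 62.
Row 2 needs 210; the known cells sum to 170, so (2,4) = 40.
From row 5, 210 − (58 + 30 + 24 + 46) gives (5,3) = 52.
Column 3 needs 210; the known cells sum to 174, so (1,3) = 36.
From column 4, 210 − (40 + 66 + 32 + 24) gives (1,4) = 48.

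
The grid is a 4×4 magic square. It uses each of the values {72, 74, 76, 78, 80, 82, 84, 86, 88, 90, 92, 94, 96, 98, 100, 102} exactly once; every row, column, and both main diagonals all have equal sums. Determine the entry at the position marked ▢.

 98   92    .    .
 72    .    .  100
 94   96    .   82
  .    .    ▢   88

102

The 16 entries sum to 1392, so each line sums to 1392/4 = 348.
Row 3 needs 348; the known cells sum to 272, so (3,3) = 76.
Column 1 must total 348; the given cells sum to 264, so (4,1) = 84.
Column 4 must total 348; the given cells sum to 270, so (1,4) = 78.
Main diagonal must total 348; the given cells sum to 262, so (2,2) = 86.
Using anti-diagonal: 78 + 96 + 84 + ? → (2,3) = 348 − 258 = 90.
Using row 1: 98 + 92 + 78 + ? → (1,3) = 348 − 268 = 80.
The remaining cell in column 2 is (4,2) = 348 − 274 = 74.
Column 3: 80 + 90 + 76 + ? = 348, so (4,3) = 102.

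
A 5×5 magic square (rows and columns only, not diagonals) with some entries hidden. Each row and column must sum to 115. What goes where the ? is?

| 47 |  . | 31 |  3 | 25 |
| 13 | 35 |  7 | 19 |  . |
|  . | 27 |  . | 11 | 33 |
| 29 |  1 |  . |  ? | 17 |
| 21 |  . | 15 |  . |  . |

Row 1 must total 115; the given cells sum to 106, so (1,2) = 9.
Row 2 must total 115; the given cells sum to 74, so (2,5) = 41.
Column 1 needs 115; the known cells sum to 110, so (3,1) = 5.
Using column 2: 9 + 35 + 27 + 1 + ? → (5,2) = 115 − 72 = 43.
From column 5, 115 − (25 + 41 + 33 + 17) gives (5,5) = -1.
Row 3: 5 + 27 + 11 + 33 + ? = 115, so (3,3) = 39.
The remaining cell in row 5 is (5,4) = 115 − 78 = 37.
Column 3 needs 115; the known cells sum to 92, so (4,3) = 23.
Using column 4: 3 + 19 + 11 + 37 + ? → (4,4) = 115 − 70 = 45.

45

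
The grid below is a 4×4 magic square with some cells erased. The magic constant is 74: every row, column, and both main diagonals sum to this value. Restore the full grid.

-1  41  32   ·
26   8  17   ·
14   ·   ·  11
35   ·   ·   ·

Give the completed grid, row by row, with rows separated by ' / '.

-1 41 32 2 / 26 8 17 23 / 14 20 29 11 / 35 5 -4 38

From row 1, 74 − (-1 + 41 + 32) gives (1,4) = 2.
From row 2, 74 − (26 + 8 + 17) gives (2,4) = 23.
Using column 4: 2 + 23 + 11 + ? → (4,4) = 74 − 36 = 38.
Main diagonal: -1 + 8 + 38 + ? = 74, so (3,3) = 29.
The remaining cell in anti-diagonal is (3,2) = 74 − 54 = 20.
Column 2 must total 74; the given cells sum to 69, so (4,2) = 5.
Column 3 needs 74; the known cells sum to 78, so (4,3) = -4.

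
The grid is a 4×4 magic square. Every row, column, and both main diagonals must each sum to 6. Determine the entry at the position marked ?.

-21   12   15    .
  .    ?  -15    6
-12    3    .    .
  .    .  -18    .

From row 1, 6 − (-21 + 12 + 15) gives (1,4) = 0.
Column 3 needs 6; the known cells sum to -18, so (3,3) = 24.
The remaining cell in anti-diagonal is (4,1) = 6 − (-12) = 18.
Row 3 must total 6; the given cells sum to 15, so (3,4) = -9.
Column 1 must total 6; the given cells sum to -15, so (2,1) = 21.
Column 4: 0 + 6 + (-9) + ? = 6, so (4,4) = 9.
Using main diagonal: -21 + 24 + 9 + ? → (2,2) = 6 − 12 = -6.

-6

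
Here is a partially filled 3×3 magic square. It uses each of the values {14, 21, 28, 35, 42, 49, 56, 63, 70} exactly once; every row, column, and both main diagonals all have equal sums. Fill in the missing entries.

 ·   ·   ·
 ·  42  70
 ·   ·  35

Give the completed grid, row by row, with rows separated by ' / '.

The 9 entries sum to 378, so each line sums to 378/3 = 126.
Row 2: 42 + 70 + ? = 126, so (2,1) = 14.
Column 3: 70 + 35 + ? = 126, so (1,3) = 21.
From main diagonal, 126 − (42 + 35) gives (1,1) = 49.
From anti-diagonal, 126 − (21 + 42) gives (3,1) = 63.
From row 1, 126 − (49 + 21) gives (1,2) = 56.
Row 3 needs 126; the known cells sum to 98, so (3,2) = 28.

49 56 21 / 14 42 70 / 63 28 35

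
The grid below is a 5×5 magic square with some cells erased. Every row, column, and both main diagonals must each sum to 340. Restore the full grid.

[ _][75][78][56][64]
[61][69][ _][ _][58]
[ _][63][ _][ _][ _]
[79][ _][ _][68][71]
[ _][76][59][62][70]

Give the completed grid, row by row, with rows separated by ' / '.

67 75 78 56 64 / 61 69 72 80 58 / 60 63 66 74 77 / 79 57 65 68 71 / 73 76 59 62 70

Row 1: 75 + 78 + 56 + 64 + ? = 340, so (1,1) = 67.
Row 5: 76 + 59 + 62 + 70 + ? = 340, so (5,1) = 73.
The remaining cell in column 1 is (3,1) = 340 − 280 = 60.
Column 2 needs 340; the known cells sum to 283, so (4,2) = 57.
Column 5 needs 340; the known cells sum to 263, so (3,5) = 77.
From main diagonal, 340 − (67 + 69 + 68 + 70) gives (3,3) = 66.
Anti-diagonal must total 340; the given cells sum to 260, so (2,4) = 80.
Row 2: 61 + 69 + 80 + 58 + ? = 340, so (2,3) = 72.
From row 3, 340 − (60 + 63 + 66 + 77) gives (3,4) = 74.
The remaining cell in row 4 is (4,3) = 340 − 275 = 65.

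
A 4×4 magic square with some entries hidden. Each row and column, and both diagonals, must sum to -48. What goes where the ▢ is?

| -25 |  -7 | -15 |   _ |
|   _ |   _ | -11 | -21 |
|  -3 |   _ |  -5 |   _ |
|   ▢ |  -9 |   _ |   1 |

-23

Using row 1: -25 + (-7) + (-15) + ? → (1,4) = -48 − (-47) = -1.
Column 3: -15 + (-11) + (-5) + ? = -48, so (4,3) = -17.
Using column 4: -1 + (-21) + 1 + ? → (3,4) = -48 − (-21) = -27.
Main diagonal must total -48; the given cells sum to -29, so (2,2) = -19.
Row 2: -19 + (-11) + (-21) + ? = -48, so (2,1) = 3.
Row 3 needs -48; the known cells sum to -35, so (3,2) = -13.
Row 4: -9 + (-17) + 1 + ? = -48, so (4,1) = -23.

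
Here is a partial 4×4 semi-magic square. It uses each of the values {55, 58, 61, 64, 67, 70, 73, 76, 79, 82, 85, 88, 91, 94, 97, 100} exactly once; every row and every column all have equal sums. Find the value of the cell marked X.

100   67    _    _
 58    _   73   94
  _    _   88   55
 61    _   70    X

The 16 entries sum to 1240, so each line sums to 1240/4 = 310.
Row 2 must total 310; the given cells sum to 225, so (2,2) = 85.
Column 1: 100 + 58 + 61 + ? = 310, so (3,1) = 91.
Column 3 needs 310; the known cells sum to 231, so (1,3) = 79.
The remaining cell in row 1 is (1,4) = 310 − 246 = 64.
Row 3 must total 310; the given cells sum to 234, so (3,2) = 76.
Column 2 needs 310; the known cells sum to 228, so (4,2) = 82.
Column 4 needs 310; the known cells sum to 213, so (4,4) = 97.

97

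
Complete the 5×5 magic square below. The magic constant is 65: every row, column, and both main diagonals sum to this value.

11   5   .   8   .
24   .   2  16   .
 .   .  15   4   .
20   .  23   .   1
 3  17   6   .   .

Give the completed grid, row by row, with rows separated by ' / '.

From column 1, 65 − (11 + 24 + 20 + 3) gives (3,1) = 7.
Column 3 needs 65; the known cells sum to 46, so (1,3) = 19.
Row 1 must total 65; the given cells sum to 43, so (1,5) = 22.
Using anti-diagonal: 22 + 16 + 15 + 3 + ? → (4,2) = 65 − 56 = 9.
From row 4, 65 − (20 + 9 + 23 + 1) gives (4,4) = 12.
Using column 4: 8 + 16 + 4 + 12 + ? → (5,4) = 65 − 40 = 25.
Row 5 must total 65; the given cells sum to 51, so (5,5) = 14.
The remaining cell in main diagonal is (2,2) = 65 − 52 = 13.
Row 2 needs 65; the known cells sum to 55, so (2,5) = 10.
Column 2: 5 + 13 + 9 + 17 + ? = 65, so (3,2) = 21.
Column 5 needs 65; the known cells sum to 47, so (3,5) = 18.

11 5 19 8 22 / 24 13 2 16 10 / 7 21 15 4 18 / 20 9 23 12 1 / 3 17 6 25 14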